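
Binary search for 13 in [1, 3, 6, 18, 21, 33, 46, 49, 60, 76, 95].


Step 1: lo=0, hi=10, mid=5, val=33
Step 2: lo=0, hi=4, mid=2, val=6
Step 3: lo=3, hi=4, mid=3, val=18

Not found


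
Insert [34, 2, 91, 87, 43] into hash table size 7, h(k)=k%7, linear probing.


Insert 34: h=6 -> slot 6
Insert 2: h=2 -> slot 2
Insert 91: h=0 -> slot 0
Insert 87: h=3 -> slot 3
Insert 43: h=1 -> slot 1

Table: [91, 43, 2, 87, None, None, 34]


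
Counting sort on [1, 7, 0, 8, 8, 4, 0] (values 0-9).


Input: [1, 7, 0, 8, 8, 4, 0]
Counts: [2, 1, 0, 0, 1, 0, 0, 1, 2, 0]

Sorted: [0, 0, 1, 4, 7, 8, 8]


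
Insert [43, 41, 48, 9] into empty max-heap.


Insert 43: [43]
Insert 41: [43, 41]
Insert 48: [48, 41, 43]
Insert 9: [48, 41, 43, 9]

Final heap: [48, 41, 43, 9]


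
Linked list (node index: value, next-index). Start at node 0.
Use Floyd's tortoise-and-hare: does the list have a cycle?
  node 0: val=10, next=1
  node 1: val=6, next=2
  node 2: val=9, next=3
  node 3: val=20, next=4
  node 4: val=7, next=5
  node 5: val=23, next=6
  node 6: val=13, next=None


Floyd's tortoise (slow, +1) and hare (fast, +2):
  init: slow=0, fast=0
  step 1: slow=1, fast=2
  step 2: slow=2, fast=4
  step 3: slow=3, fast=6
  step 4: fast -> None, no cycle

Cycle: no


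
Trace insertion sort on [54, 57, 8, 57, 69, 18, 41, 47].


Initial: [54, 57, 8, 57, 69, 18, 41, 47]
Insert 57: [54, 57, 8, 57, 69, 18, 41, 47]
Insert 8: [8, 54, 57, 57, 69, 18, 41, 47]
Insert 57: [8, 54, 57, 57, 69, 18, 41, 47]
Insert 69: [8, 54, 57, 57, 69, 18, 41, 47]
Insert 18: [8, 18, 54, 57, 57, 69, 41, 47]
Insert 41: [8, 18, 41, 54, 57, 57, 69, 47]
Insert 47: [8, 18, 41, 47, 54, 57, 57, 69]

Sorted: [8, 18, 41, 47, 54, 57, 57, 69]


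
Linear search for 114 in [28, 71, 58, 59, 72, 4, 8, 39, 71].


i=0: 28!=114
i=1: 71!=114
i=2: 58!=114
i=3: 59!=114
i=4: 72!=114
i=5: 4!=114
i=6: 8!=114
i=7: 39!=114
i=8: 71!=114

Not found, 9 comps


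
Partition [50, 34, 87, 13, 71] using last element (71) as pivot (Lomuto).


Pivot: 71
  50 <= 71: advance i (no swap)
  34 <= 71: advance i (no swap)
  13 <= 71: swap -> [50, 34, 13, 87, 71]
Place pivot at 3: [50, 34, 13, 71, 87]

Partitioned: [50, 34, 13, 71, 87]


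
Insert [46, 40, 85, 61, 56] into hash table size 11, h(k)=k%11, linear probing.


Insert 46: h=2 -> slot 2
Insert 40: h=7 -> slot 7
Insert 85: h=8 -> slot 8
Insert 61: h=6 -> slot 6
Insert 56: h=1 -> slot 1

Table: [None, 56, 46, None, None, None, 61, 40, 85, None, None]


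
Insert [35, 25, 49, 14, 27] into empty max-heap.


Insert 35: [35]
Insert 25: [35, 25]
Insert 49: [49, 25, 35]
Insert 14: [49, 25, 35, 14]
Insert 27: [49, 27, 35, 14, 25]

Final heap: [49, 27, 35, 14, 25]


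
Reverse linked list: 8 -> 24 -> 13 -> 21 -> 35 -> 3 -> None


Step 1: curr=8, set curr.next=prev(None) | reversed so far: 8
Step 2: curr=24, set curr.next=prev(8) | reversed so far: 24 -> 8
Step 3: curr=13, set curr.next=prev(24) | reversed so far: 13 -> 24 -> 8
Step 4: curr=21, set curr.next=prev(13) | reversed so far: 21 -> 13 -> 24 -> 8
Step 5: curr=35, set curr.next=prev(21) | reversed so far: 35 -> 21 -> 13 -> 24 -> 8
Step 6: curr=3, set curr.next=prev(35) | reversed so far: 3 -> 35 -> 21 -> 13 -> 24 -> 8

3 -> 35 -> 21 -> 13 -> 24 -> 8 -> None


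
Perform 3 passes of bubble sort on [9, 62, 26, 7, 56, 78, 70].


Initial: [9, 62, 26, 7, 56, 78, 70]
Pass 1: [9, 26, 7, 56, 62, 70, 78] (4 swaps)
Pass 2: [9, 7, 26, 56, 62, 70, 78] (1 swaps)
Pass 3: [7, 9, 26, 56, 62, 70, 78] (1 swaps)

After 3 passes: [7, 9, 26, 56, 62, 70, 78]


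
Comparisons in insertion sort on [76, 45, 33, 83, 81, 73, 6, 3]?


Algorithm: insertion sort
Input: [76, 45, 33, 83, 81, 73, 6, 3]
Sorted: [3, 6, 33, 45, 73, 76, 81, 83]

23


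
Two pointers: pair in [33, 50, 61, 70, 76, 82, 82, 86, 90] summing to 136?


lo=0(33)+hi=8(90)=123
lo=1(50)+hi=8(90)=140
lo=1(50)+hi=7(86)=136

Yes: 50+86=136


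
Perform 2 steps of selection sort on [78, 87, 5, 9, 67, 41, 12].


Initial: [78, 87, 5, 9, 67, 41, 12]
Step 1: min=5 at 2
  Swap: [5, 87, 78, 9, 67, 41, 12]
Step 2: min=9 at 3
  Swap: [5, 9, 78, 87, 67, 41, 12]

After 2 steps: [5, 9, 78, 87, 67, 41, 12]


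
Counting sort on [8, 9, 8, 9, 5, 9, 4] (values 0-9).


Input: [8, 9, 8, 9, 5, 9, 4]
Counts: [0, 0, 0, 0, 1, 1, 0, 0, 2, 3]

Sorted: [4, 5, 8, 8, 9, 9, 9]


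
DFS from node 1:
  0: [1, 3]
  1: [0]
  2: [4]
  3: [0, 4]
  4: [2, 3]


Visit 1, push [0]
Visit 0, push [3]
Visit 3, push [4]
Visit 4, push [2]
Visit 2, push []

DFS order: [1, 0, 3, 4, 2]


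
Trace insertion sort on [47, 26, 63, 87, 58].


Initial: [47, 26, 63, 87, 58]
Insert 26: [26, 47, 63, 87, 58]
Insert 63: [26, 47, 63, 87, 58]
Insert 87: [26, 47, 63, 87, 58]
Insert 58: [26, 47, 58, 63, 87]

Sorted: [26, 47, 58, 63, 87]


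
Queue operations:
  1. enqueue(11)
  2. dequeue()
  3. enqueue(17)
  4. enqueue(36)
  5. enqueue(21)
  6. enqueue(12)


enqueue(11) -> [11]
dequeue()->11, []
enqueue(17) -> [17]
enqueue(36) -> [17, 36]
enqueue(21) -> [17, 36, 21]
enqueue(12) -> [17, 36, 21, 12]

Final queue: [17, 36, 21, 12]


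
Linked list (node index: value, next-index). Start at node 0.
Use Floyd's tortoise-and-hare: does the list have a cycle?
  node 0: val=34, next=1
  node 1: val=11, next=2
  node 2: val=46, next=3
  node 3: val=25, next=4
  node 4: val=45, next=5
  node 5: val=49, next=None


Floyd's tortoise (slow, +1) and hare (fast, +2):
  init: slow=0, fast=0
  step 1: slow=1, fast=2
  step 2: slow=2, fast=4
  step 3: fast 4->5->None, no cycle

Cycle: no


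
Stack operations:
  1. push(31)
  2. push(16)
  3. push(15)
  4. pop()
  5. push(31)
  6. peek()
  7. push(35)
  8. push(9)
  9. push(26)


push(31) -> [31]
push(16) -> [31, 16]
push(15) -> [31, 16, 15]
pop()->15, [31, 16]
push(31) -> [31, 16, 31]
peek()->31
push(35) -> [31, 16, 31, 35]
push(9) -> [31, 16, 31, 35, 9]
push(26) -> [31, 16, 31, 35, 9, 26]

Final stack: [31, 16, 31, 35, 9, 26]


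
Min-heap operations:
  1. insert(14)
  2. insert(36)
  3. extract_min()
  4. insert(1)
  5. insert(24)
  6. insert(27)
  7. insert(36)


insert(14) -> [14]
insert(36) -> [14, 36]
extract_min()->14, [36]
insert(1) -> [1, 36]
insert(24) -> [1, 36, 24]
insert(27) -> [1, 27, 24, 36]
insert(36) -> [1, 27, 24, 36, 36]

Final heap: [1, 27, 24, 36, 36]


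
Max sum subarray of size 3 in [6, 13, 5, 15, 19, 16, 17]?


[0:3]: 24
[1:4]: 33
[2:5]: 39
[3:6]: 50
[4:7]: 52

Max: 52 at [4:7]


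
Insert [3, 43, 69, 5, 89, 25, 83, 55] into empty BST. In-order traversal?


Insert 3: root
Insert 43: R from 3
Insert 69: R from 3 -> R from 43
Insert 5: R from 3 -> L from 43
Insert 89: R from 3 -> R from 43 -> R from 69
Insert 25: R from 3 -> L from 43 -> R from 5
Insert 83: R from 3 -> R from 43 -> R from 69 -> L from 89
Insert 55: R from 3 -> R from 43 -> L from 69

In-order: [3, 5, 25, 43, 55, 69, 83, 89]


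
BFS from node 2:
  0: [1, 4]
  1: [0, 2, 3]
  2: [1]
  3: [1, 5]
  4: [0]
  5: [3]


Visit 2, enqueue [1]
Visit 1, enqueue [0, 3]
Visit 0, enqueue [4]
Visit 3, enqueue [5]
Visit 4, enqueue []
Visit 5, enqueue []

BFS order: [2, 1, 0, 3, 4, 5]


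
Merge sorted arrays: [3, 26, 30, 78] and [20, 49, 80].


Take 3 from A
Take 20 from B
Take 26 from A
Take 30 from A
Take 49 from B
Take 78 from A

Merged: [3, 20, 26, 30, 49, 78, 80]


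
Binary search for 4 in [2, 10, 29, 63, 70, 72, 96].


Step 1: lo=0, hi=6, mid=3, val=63
Step 2: lo=0, hi=2, mid=1, val=10
Step 3: lo=0, hi=0, mid=0, val=2

Not found


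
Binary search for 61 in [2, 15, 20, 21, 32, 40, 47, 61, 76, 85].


Step 1: lo=0, hi=9, mid=4, val=32
Step 2: lo=5, hi=9, mid=7, val=61

Found at index 7


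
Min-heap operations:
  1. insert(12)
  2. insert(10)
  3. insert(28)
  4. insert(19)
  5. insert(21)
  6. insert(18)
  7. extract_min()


insert(12) -> [12]
insert(10) -> [10, 12]
insert(28) -> [10, 12, 28]
insert(19) -> [10, 12, 28, 19]
insert(21) -> [10, 12, 28, 19, 21]
insert(18) -> [10, 12, 18, 19, 21, 28]
extract_min()->10, [12, 19, 18, 28, 21]

Final heap: [12, 19, 18, 28, 21]


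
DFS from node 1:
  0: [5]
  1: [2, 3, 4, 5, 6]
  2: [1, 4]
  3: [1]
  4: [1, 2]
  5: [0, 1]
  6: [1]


Visit 1, push [6, 5, 4, 3, 2]
Visit 2, push [4]
Visit 4, push []
Visit 3, push []
Visit 5, push [0]
Visit 0, push []
Visit 6, push []

DFS order: [1, 2, 4, 3, 5, 0, 6]


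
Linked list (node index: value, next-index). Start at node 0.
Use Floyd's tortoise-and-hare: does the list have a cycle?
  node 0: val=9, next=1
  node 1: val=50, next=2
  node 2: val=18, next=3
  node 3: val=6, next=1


Floyd's tortoise (slow, +1) and hare (fast, +2):
  init: slow=0, fast=0
  step 1: slow=1, fast=2
  step 2: slow=2, fast=1
  step 3: slow=3, fast=3
  slow == fast at node 3: cycle detected

Cycle: yes


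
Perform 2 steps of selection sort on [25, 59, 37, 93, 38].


Initial: [25, 59, 37, 93, 38]
Step 1: min=25 at 0
  Swap: [25, 59, 37, 93, 38]
Step 2: min=37 at 2
  Swap: [25, 37, 59, 93, 38]

After 2 steps: [25, 37, 59, 93, 38]


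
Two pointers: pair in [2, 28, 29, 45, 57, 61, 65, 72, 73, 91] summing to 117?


lo=0(2)+hi=9(91)=93
lo=1(28)+hi=9(91)=119
lo=1(28)+hi=8(73)=101
lo=2(29)+hi=8(73)=102
lo=3(45)+hi=8(73)=118
lo=3(45)+hi=7(72)=117

Yes: 45+72=117


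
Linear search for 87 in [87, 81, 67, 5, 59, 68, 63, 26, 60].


i=0: 87==87 found!

Found at 0, 1 comps


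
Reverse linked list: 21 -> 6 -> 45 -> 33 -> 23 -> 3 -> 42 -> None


Step 1: curr=21, set curr.next=prev(None) | reversed so far: 21
Step 2: curr=6, set curr.next=prev(21) | reversed so far: 6 -> 21
Step 3: curr=45, set curr.next=prev(6) | reversed so far: 45 -> 6 -> 21
Step 4: curr=33, set curr.next=prev(45) | reversed so far: 33 -> 45 -> 6 -> 21
Step 5: curr=23, set curr.next=prev(33) | reversed so far: 23 -> 33 -> 45 -> 6 -> 21
Step 6: curr=3, set curr.next=prev(23) | reversed so far: 3 -> 23 -> 33 -> 45 -> 6 -> 21
Step 7: curr=42, set curr.next=prev(3) | reversed so far: 42 -> 3 -> 23 -> 33 -> 45 -> 6 -> 21

42 -> 3 -> 23 -> 33 -> 45 -> 6 -> 21 -> None


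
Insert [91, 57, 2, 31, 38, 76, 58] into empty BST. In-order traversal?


Insert 91: root
Insert 57: L from 91
Insert 2: L from 91 -> L from 57
Insert 31: L from 91 -> L from 57 -> R from 2
Insert 38: L from 91 -> L from 57 -> R from 2 -> R from 31
Insert 76: L from 91 -> R from 57
Insert 58: L from 91 -> R from 57 -> L from 76

In-order: [2, 31, 38, 57, 58, 76, 91]


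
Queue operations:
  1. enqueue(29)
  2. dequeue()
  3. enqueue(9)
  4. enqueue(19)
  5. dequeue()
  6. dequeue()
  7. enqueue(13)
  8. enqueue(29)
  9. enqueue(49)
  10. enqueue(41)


enqueue(29) -> [29]
dequeue()->29, []
enqueue(9) -> [9]
enqueue(19) -> [9, 19]
dequeue()->9, [19]
dequeue()->19, []
enqueue(13) -> [13]
enqueue(29) -> [13, 29]
enqueue(49) -> [13, 29, 49]
enqueue(41) -> [13, 29, 49, 41]

Final queue: [13, 29, 49, 41]


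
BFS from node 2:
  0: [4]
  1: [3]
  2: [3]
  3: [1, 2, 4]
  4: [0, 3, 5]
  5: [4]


Visit 2, enqueue [3]
Visit 3, enqueue [1, 4]
Visit 1, enqueue []
Visit 4, enqueue [0, 5]
Visit 0, enqueue []
Visit 5, enqueue []

BFS order: [2, 3, 1, 4, 0, 5]


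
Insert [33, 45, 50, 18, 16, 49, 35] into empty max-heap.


Insert 33: [33]
Insert 45: [45, 33]
Insert 50: [50, 33, 45]
Insert 18: [50, 33, 45, 18]
Insert 16: [50, 33, 45, 18, 16]
Insert 49: [50, 33, 49, 18, 16, 45]
Insert 35: [50, 33, 49, 18, 16, 45, 35]

Final heap: [50, 33, 49, 18, 16, 45, 35]


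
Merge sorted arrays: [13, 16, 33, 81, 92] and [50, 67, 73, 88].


Take 13 from A
Take 16 from A
Take 33 from A
Take 50 from B
Take 67 from B
Take 73 from B
Take 81 from A
Take 88 from B

Merged: [13, 16, 33, 50, 67, 73, 81, 88, 92]


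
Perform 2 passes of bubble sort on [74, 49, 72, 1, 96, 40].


Initial: [74, 49, 72, 1, 96, 40]
Pass 1: [49, 72, 1, 74, 40, 96] (4 swaps)
Pass 2: [49, 1, 72, 40, 74, 96] (2 swaps)

After 2 passes: [49, 1, 72, 40, 74, 96]


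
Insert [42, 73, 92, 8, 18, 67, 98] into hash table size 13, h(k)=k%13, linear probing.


Insert 42: h=3 -> slot 3
Insert 73: h=8 -> slot 8
Insert 92: h=1 -> slot 1
Insert 8: h=8, 1 probes -> slot 9
Insert 18: h=5 -> slot 5
Insert 67: h=2 -> slot 2
Insert 98: h=7 -> slot 7

Table: [None, 92, 67, 42, None, 18, None, 98, 73, 8, None, None, None]


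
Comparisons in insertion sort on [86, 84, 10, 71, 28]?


Algorithm: insertion sort
Input: [86, 84, 10, 71, 28]
Sorted: [10, 28, 71, 84, 86]

10


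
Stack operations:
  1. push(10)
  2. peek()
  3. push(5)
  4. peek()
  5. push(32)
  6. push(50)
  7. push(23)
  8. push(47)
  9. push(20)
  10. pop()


push(10) -> [10]
peek()->10
push(5) -> [10, 5]
peek()->5
push(32) -> [10, 5, 32]
push(50) -> [10, 5, 32, 50]
push(23) -> [10, 5, 32, 50, 23]
push(47) -> [10, 5, 32, 50, 23, 47]
push(20) -> [10, 5, 32, 50, 23, 47, 20]
pop()->20, [10, 5, 32, 50, 23, 47]

Final stack: [10, 5, 32, 50, 23, 47]


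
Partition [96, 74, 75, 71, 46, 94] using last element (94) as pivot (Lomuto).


Pivot: 94
  74 <= 94: swap -> [74, 96, 75, 71, 46, 94]
  75 <= 94: swap -> [74, 75, 96, 71, 46, 94]
  71 <= 94: swap -> [74, 75, 71, 96, 46, 94]
  46 <= 94: swap -> [74, 75, 71, 46, 96, 94]
Place pivot at 4: [74, 75, 71, 46, 94, 96]

Partitioned: [74, 75, 71, 46, 94, 96]


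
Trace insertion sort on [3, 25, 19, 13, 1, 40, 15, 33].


Initial: [3, 25, 19, 13, 1, 40, 15, 33]
Insert 25: [3, 25, 19, 13, 1, 40, 15, 33]
Insert 19: [3, 19, 25, 13, 1, 40, 15, 33]
Insert 13: [3, 13, 19, 25, 1, 40, 15, 33]
Insert 1: [1, 3, 13, 19, 25, 40, 15, 33]
Insert 40: [1, 3, 13, 19, 25, 40, 15, 33]
Insert 15: [1, 3, 13, 15, 19, 25, 40, 33]
Insert 33: [1, 3, 13, 15, 19, 25, 33, 40]

Sorted: [1, 3, 13, 15, 19, 25, 33, 40]


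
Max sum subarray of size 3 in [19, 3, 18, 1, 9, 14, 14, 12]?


[0:3]: 40
[1:4]: 22
[2:5]: 28
[3:6]: 24
[4:7]: 37
[5:8]: 40

Max: 40 at [0:3]


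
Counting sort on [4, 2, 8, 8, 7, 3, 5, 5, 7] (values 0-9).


Input: [4, 2, 8, 8, 7, 3, 5, 5, 7]
Counts: [0, 0, 1, 1, 1, 2, 0, 2, 2, 0]

Sorted: [2, 3, 4, 5, 5, 7, 7, 8, 8]


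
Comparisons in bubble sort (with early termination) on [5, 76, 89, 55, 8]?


Algorithm: bubble sort (with early termination)
Input: [5, 76, 89, 55, 8]
Sorted: [5, 8, 55, 76, 89]

10


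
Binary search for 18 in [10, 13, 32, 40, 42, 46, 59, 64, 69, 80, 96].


Step 1: lo=0, hi=10, mid=5, val=46
Step 2: lo=0, hi=4, mid=2, val=32
Step 3: lo=0, hi=1, mid=0, val=10
Step 4: lo=1, hi=1, mid=1, val=13

Not found


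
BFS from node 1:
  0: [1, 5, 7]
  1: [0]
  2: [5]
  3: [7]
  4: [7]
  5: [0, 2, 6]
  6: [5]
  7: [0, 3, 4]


Visit 1, enqueue [0]
Visit 0, enqueue [5, 7]
Visit 5, enqueue [2, 6]
Visit 7, enqueue [3, 4]
Visit 2, enqueue []
Visit 6, enqueue []
Visit 3, enqueue []
Visit 4, enqueue []

BFS order: [1, 0, 5, 7, 2, 6, 3, 4]


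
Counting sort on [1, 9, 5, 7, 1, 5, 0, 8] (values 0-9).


Input: [1, 9, 5, 7, 1, 5, 0, 8]
Counts: [1, 2, 0, 0, 0, 2, 0, 1, 1, 1]

Sorted: [0, 1, 1, 5, 5, 7, 8, 9]


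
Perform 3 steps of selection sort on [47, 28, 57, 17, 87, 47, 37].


Initial: [47, 28, 57, 17, 87, 47, 37]
Step 1: min=17 at 3
  Swap: [17, 28, 57, 47, 87, 47, 37]
Step 2: min=28 at 1
  Swap: [17, 28, 57, 47, 87, 47, 37]
Step 3: min=37 at 6
  Swap: [17, 28, 37, 47, 87, 47, 57]

After 3 steps: [17, 28, 37, 47, 87, 47, 57]


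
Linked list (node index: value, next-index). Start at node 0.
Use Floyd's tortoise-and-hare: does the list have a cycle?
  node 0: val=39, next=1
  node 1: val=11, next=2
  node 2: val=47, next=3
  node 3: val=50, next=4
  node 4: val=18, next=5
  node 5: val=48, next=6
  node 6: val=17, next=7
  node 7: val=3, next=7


Floyd's tortoise (slow, +1) and hare (fast, +2):
  init: slow=0, fast=0
  step 1: slow=1, fast=2
  step 2: slow=2, fast=4
  step 3: slow=3, fast=6
  step 4: slow=4, fast=7
  step 5: slow=5, fast=7
  step 6: slow=6, fast=7
  step 7: slow=7, fast=7
  slow == fast at node 7: cycle detected

Cycle: yes


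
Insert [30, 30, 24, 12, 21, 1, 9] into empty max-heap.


Insert 30: [30]
Insert 30: [30, 30]
Insert 24: [30, 30, 24]
Insert 12: [30, 30, 24, 12]
Insert 21: [30, 30, 24, 12, 21]
Insert 1: [30, 30, 24, 12, 21, 1]
Insert 9: [30, 30, 24, 12, 21, 1, 9]

Final heap: [30, 30, 24, 12, 21, 1, 9]


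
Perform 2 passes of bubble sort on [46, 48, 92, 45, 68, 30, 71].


Initial: [46, 48, 92, 45, 68, 30, 71]
Pass 1: [46, 48, 45, 68, 30, 71, 92] (4 swaps)
Pass 2: [46, 45, 48, 30, 68, 71, 92] (2 swaps)

After 2 passes: [46, 45, 48, 30, 68, 71, 92]


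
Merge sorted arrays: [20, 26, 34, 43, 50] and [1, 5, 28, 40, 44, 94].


Take 1 from B
Take 5 from B
Take 20 from A
Take 26 from A
Take 28 from B
Take 34 from A
Take 40 from B
Take 43 from A
Take 44 from B
Take 50 from A

Merged: [1, 5, 20, 26, 28, 34, 40, 43, 44, 50, 94]


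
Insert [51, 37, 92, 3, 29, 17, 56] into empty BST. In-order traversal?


Insert 51: root
Insert 37: L from 51
Insert 92: R from 51
Insert 3: L from 51 -> L from 37
Insert 29: L from 51 -> L from 37 -> R from 3
Insert 17: L from 51 -> L from 37 -> R from 3 -> L from 29
Insert 56: R from 51 -> L from 92

In-order: [3, 17, 29, 37, 51, 56, 92]


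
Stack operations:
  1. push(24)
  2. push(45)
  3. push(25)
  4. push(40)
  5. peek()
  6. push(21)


push(24) -> [24]
push(45) -> [24, 45]
push(25) -> [24, 45, 25]
push(40) -> [24, 45, 25, 40]
peek()->40
push(21) -> [24, 45, 25, 40, 21]

Final stack: [24, 45, 25, 40, 21]


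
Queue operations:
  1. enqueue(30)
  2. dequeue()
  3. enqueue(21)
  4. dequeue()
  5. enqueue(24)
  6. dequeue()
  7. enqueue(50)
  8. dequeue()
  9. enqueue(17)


enqueue(30) -> [30]
dequeue()->30, []
enqueue(21) -> [21]
dequeue()->21, []
enqueue(24) -> [24]
dequeue()->24, []
enqueue(50) -> [50]
dequeue()->50, []
enqueue(17) -> [17]

Final queue: [17]


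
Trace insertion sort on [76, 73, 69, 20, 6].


Initial: [76, 73, 69, 20, 6]
Insert 73: [73, 76, 69, 20, 6]
Insert 69: [69, 73, 76, 20, 6]
Insert 20: [20, 69, 73, 76, 6]
Insert 6: [6, 20, 69, 73, 76]

Sorted: [6, 20, 69, 73, 76]


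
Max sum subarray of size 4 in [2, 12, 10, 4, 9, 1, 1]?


[0:4]: 28
[1:5]: 35
[2:6]: 24
[3:7]: 15

Max: 35 at [1:5]


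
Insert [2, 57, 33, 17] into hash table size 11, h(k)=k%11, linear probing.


Insert 2: h=2 -> slot 2
Insert 57: h=2, 1 probes -> slot 3
Insert 33: h=0 -> slot 0
Insert 17: h=6 -> slot 6

Table: [33, None, 2, 57, None, None, 17, None, None, None, None]


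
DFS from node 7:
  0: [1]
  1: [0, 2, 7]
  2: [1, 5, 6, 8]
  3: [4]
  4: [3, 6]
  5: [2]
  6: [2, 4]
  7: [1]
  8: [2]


Visit 7, push [1]
Visit 1, push [2, 0]
Visit 0, push []
Visit 2, push [8, 6, 5]
Visit 5, push []
Visit 6, push [4]
Visit 4, push [3]
Visit 3, push []
Visit 8, push []

DFS order: [7, 1, 0, 2, 5, 6, 4, 3, 8]


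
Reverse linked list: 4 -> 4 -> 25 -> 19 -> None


Step 1: curr=4, set curr.next=prev(None) | reversed so far: 4
Step 2: curr=4, set curr.next=prev(4) | reversed so far: 4 -> 4
Step 3: curr=25, set curr.next=prev(4) | reversed so far: 25 -> 4 -> 4
Step 4: curr=19, set curr.next=prev(25) | reversed so far: 19 -> 25 -> 4 -> 4

19 -> 25 -> 4 -> 4 -> None


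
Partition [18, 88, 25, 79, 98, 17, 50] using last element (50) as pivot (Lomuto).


Pivot: 50
  18 <= 50: advance i (no swap)
  25 <= 50: swap -> [18, 25, 88, 79, 98, 17, 50]
  17 <= 50: swap -> [18, 25, 17, 79, 98, 88, 50]
Place pivot at 3: [18, 25, 17, 50, 98, 88, 79]

Partitioned: [18, 25, 17, 50, 98, 88, 79]


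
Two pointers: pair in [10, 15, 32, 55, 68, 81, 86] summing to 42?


lo=0(10)+hi=6(86)=96
lo=0(10)+hi=5(81)=91
lo=0(10)+hi=4(68)=78
lo=0(10)+hi=3(55)=65
lo=0(10)+hi=2(32)=42

Yes: 10+32=42


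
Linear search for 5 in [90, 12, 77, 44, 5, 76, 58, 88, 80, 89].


i=0: 90!=5
i=1: 12!=5
i=2: 77!=5
i=3: 44!=5
i=4: 5==5 found!

Found at 4, 5 comps


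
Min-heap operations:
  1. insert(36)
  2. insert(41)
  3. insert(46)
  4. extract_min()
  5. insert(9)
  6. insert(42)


insert(36) -> [36]
insert(41) -> [36, 41]
insert(46) -> [36, 41, 46]
extract_min()->36, [41, 46]
insert(9) -> [9, 46, 41]
insert(42) -> [9, 42, 41, 46]

Final heap: [9, 42, 41, 46]


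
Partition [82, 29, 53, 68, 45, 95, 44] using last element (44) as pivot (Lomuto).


Pivot: 44
  29 <= 44: swap -> [29, 82, 53, 68, 45, 95, 44]
Place pivot at 1: [29, 44, 53, 68, 45, 95, 82]

Partitioned: [29, 44, 53, 68, 45, 95, 82]


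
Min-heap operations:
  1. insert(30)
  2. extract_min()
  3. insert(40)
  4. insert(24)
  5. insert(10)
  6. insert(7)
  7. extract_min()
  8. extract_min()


insert(30) -> [30]
extract_min()->30, []
insert(40) -> [40]
insert(24) -> [24, 40]
insert(10) -> [10, 40, 24]
insert(7) -> [7, 10, 24, 40]
extract_min()->7, [10, 40, 24]
extract_min()->10, [24, 40]

Final heap: [24, 40]


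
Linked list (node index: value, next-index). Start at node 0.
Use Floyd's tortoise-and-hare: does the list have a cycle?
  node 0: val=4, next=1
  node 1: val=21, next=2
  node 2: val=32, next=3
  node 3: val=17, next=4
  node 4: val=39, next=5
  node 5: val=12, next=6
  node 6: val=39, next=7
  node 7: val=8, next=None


Floyd's tortoise (slow, +1) and hare (fast, +2):
  init: slow=0, fast=0
  step 1: slow=1, fast=2
  step 2: slow=2, fast=4
  step 3: slow=3, fast=6
  step 4: fast 6->7->None, no cycle

Cycle: no


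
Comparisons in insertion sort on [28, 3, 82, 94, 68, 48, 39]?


Algorithm: insertion sort
Input: [28, 3, 82, 94, 68, 48, 39]
Sorted: [3, 28, 39, 48, 68, 82, 94]

15


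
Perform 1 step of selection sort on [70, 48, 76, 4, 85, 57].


Initial: [70, 48, 76, 4, 85, 57]
Step 1: min=4 at 3
  Swap: [4, 48, 76, 70, 85, 57]

After 1 step: [4, 48, 76, 70, 85, 57]


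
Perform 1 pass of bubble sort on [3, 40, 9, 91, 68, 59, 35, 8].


Initial: [3, 40, 9, 91, 68, 59, 35, 8]
Pass 1: [3, 9, 40, 68, 59, 35, 8, 91] (5 swaps)

After 1 pass: [3, 9, 40, 68, 59, 35, 8, 91]


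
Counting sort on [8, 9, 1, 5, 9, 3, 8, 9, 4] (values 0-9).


Input: [8, 9, 1, 5, 9, 3, 8, 9, 4]
Counts: [0, 1, 0, 1, 1, 1, 0, 0, 2, 3]

Sorted: [1, 3, 4, 5, 8, 8, 9, 9, 9]


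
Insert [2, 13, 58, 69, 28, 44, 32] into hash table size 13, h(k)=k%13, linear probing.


Insert 2: h=2 -> slot 2
Insert 13: h=0 -> slot 0
Insert 58: h=6 -> slot 6
Insert 69: h=4 -> slot 4
Insert 28: h=2, 1 probes -> slot 3
Insert 44: h=5 -> slot 5
Insert 32: h=6, 1 probes -> slot 7

Table: [13, None, 2, 28, 69, 44, 58, 32, None, None, None, None, None]


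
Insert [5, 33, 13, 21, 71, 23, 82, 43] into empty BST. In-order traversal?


Insert 5: root
Insert 33: R from 5
Insert 13: R from 5 -> L from 33
Insert 21: R from 5 -> L from 33 -> R from 13
Insert 71: R from 5 -> R from 33
Insert 23: R from 5 -> L from 33 -> R from 13 -> R from 21
Insert 82: R from 5 -> R from 33 -> R from 71
Insert 43: R from 5 -> R from 33 -> L from 71

In-order: [5, 13, 21, 23, 33, 43, 71, 82]


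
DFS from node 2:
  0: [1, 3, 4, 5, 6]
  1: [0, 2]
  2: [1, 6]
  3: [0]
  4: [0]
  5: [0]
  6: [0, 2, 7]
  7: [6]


Visit 2, push [6, 1]
Visit 1, push [0]
Visit 0, push [6, 5, 4, 3]
Visit 3, push []
Visit 4, push []
Visit 5, push []
Visit 6, push [7]
Visit 7, push []

DFS order: [2, 1, 0, 3, 4, 5, 6, 7]


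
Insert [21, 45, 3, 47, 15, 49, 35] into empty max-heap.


Insert 21: [21]
Insert 45: [45, 21]
Insert 3: [45, 21, 3]
Insert 47: [47, 45, 3, 21]
Insert 15: [47, 45, 3, 21, 15]
Insert 49: [49, 45, 47, 21, 15, 3]
Insert 35: [49, 45, 47, 21, 15, 3, 35]

Final heap: [49, 45, 47, 21, 15, 3, 35]


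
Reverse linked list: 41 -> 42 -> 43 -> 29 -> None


Step 1: curr=41, set curr.next=prev(None) | reversed so far: 41
Step 2: curr=42, set curr.next=prev(41) | reversed so far: 42 -> 41
Step 3: curr=43, set curr.next=prev(42) | reversed so far: 43 -> 42 -> 41
Step 4: curr=29, set curr.next=prev(43) | reversed so far: 29 -> 43 -> 42 -> 41

29 -> 43 -> 42 -> 41 -> None


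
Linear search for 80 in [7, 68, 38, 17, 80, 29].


i=0: 7!=80
i=1: 68!=80
i=2: 38!=80
i=3: 17!=80
i=4: 80==80 found!

Found at 4, 5 comps


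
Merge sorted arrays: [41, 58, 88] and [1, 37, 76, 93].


Take 1 from B
Take 37 from B
Take 41 from A
Take 58 from A
Take 76 from B
Take 88 from A

Merged: [1, 37, 41, 58, 76, 88, 93]


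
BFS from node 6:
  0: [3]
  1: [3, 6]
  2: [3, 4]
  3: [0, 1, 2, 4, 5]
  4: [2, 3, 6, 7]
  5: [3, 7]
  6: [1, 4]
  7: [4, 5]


Visit 6, enqueue [1, 4]
Visit 1, enqueue [3]
Visit 4, enqueue [2, 7]
Visit 3, enqueue [0, 5]
Visit 2, enqueue []
Visit 7, enqueue []
Visit 0, enqueue []
Visit 5, enqueue []

BFS order: [6, 1, 4, 3, 2, 7, 0, 5]


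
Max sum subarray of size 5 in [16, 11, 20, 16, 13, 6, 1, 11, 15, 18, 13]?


[0:5]: 76
[1:6]: 66
[2:7]: 56
[3:8]: 47
[4:9]: 46
[5:10]: 51
[6:11]: 58

Max: 76 at [0:5]


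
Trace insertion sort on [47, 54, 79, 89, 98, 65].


Initial: [47, 54, 79, 89, 98, 65]
Insert 54: [47, 54, 79, 89, 98, 65]
Insert 79: [47, 54, 79, 89, 98, 65]
Insert 89: [47, 54, 79, 89, 98, 65]
Insert 98: [47, 54, 79, 89, 98, 65]
Insert 65: [47, 54, 65, 79, 89, 98]

Sorted: [47, 54, 65, 79, 89, 98]


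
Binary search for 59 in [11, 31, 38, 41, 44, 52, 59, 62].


Step 1: lo=0, hi=7, mid=3, val=41
Step 2: lo=4, hi=7, mid=5, val=52
Step 3: lo=6, hi=7, mid=6, val=59

Found at index 6


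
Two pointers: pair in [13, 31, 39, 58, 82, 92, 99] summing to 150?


lo=0(13)+hi=6(99)=112
lo=1(31)+hi=6(99)=130
lo=2(39)+hi=6(99)=138
lo=3(58)+hi=6(99)=157
lo=3(58)+hi=5(92)=150

Yes: 58+92=150


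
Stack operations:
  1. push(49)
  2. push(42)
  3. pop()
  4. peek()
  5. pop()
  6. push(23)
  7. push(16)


push(49) -> [49]
push(42) -> [49, 42]
pop()->42, [49]
peek()->49
pop()->49, []
push(23) -> [23]
push(16) -> [23, 16]

Final stack: [23, 16]


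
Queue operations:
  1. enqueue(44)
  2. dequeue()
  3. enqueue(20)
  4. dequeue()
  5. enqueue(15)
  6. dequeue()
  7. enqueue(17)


enqueue(44) -> [44]
dequeue()->44, []
enqueue(20) -> [20]
dequeue()->20, []
enqueue(15) -> [15]
dequeue()->15, []
enqueue(17) -> [17]

Final queue: [17]


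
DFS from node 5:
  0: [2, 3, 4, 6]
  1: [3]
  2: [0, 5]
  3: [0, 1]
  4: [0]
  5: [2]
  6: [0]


Visit 5, push [2]
Visit 2, push [0]
Visit 0, push [6, 4, 3]
Visit 3, push [1]
Visit 1, push []
Visit 4, push []
Visit 6, push []

DFS order: [5, 2, 0, 3, 1, 4, 6]


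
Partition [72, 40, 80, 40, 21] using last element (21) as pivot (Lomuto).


Pivot: 21
Place pivot at 0: [21, 40, 80, 40, 72]

Partitioned: [21, 40, 80, 40, 72]


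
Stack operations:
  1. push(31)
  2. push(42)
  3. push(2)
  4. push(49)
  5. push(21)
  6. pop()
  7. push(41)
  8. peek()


push(31) -> [31]
push(42) -> [31, 42]
push(2) -> [31, 42, 2]
push(49) -> [31, 42, 2, 49]
push(21) -> [31, 42, 2, 49, 21]
pop()->21, [31, 42, 2, 49]
push(41) -> [31, 42, 2, 49, 41]
peek()->41

Final stack: [31, 42, 2, 49, 41]


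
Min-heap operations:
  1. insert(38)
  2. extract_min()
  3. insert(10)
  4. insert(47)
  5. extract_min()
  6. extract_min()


insert(38) -> [38]
extract_min()->38, []
insert(10) -> [10]
insert(47) -> [10, 47]
extract_min()->10, [47]
extract_min()->47, []

Final heap: []


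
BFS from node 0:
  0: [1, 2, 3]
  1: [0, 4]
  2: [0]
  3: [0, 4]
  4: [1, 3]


Visit 0, enqueue [1, 2, 3]
Visit 1, enqueue [4]
Visit 2, enqueue []
Visit 3, enqueue []
Visit 4, enqueue []

BFS order: [0, 1, 2, 3, 4]


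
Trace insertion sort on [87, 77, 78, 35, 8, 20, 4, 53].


Initial: [87, 77, 78, 35, 8, 20, 4, 53]
Insert 77: [77, 87, 78, 35, 8, 20, 4, 53]
Insert 78: [77, 78, 87, 35, 8, 20, 4, 53]
Insert 35: [35, 77, 78, 87, 8, 20, 4, 53]
Insert 8: [8, 35, 77, 78, 87, 20, 4, 53]
Insert 20: [8, 20, 35, 77, 78, 87, 4, 53]
Insert 4: [4, 8, 20, 35, 77, 78, 87, 53]
Insert 53: [4, 8, 20, 35, 53, 77, 78, 87]

Sorted: [4, 8, 20, 35, 53, 77, 78, 87]


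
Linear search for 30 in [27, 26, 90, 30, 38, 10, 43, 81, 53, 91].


i=0: 27!=30
i=1: 26!=30
i=2: 90!=30
i=3: 30==30 found!

Found at 3, 4 comps


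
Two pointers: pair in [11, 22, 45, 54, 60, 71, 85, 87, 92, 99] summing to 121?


lo=0(11)+hi=9(99)=110
lo=1(22)+hi=9(99)=121

Yes: 22+99=121


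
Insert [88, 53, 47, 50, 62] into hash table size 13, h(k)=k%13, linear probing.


Insert 88: h=10 -> slot 10
Insert 53: h=1 -> slot 1
Insert 47: h=8 -> slot 8
Insert 50: h=11 -> slot 11
Insert 62: h=10, 2 probes -> slot 12

Table: [None, 53, None, None, None, None, None, None, 47, None, 88, 50, 62]


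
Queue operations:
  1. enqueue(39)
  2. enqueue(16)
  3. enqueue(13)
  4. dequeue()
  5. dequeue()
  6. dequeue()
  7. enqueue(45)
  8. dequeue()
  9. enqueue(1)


enqueue(39) -> [39]
enqueue(16) -> [39, 16]
enqueue(13) -> [39, 16, 13]
dequeue()->39, [16, 13]
dequeue()->16, [13]
dequeue()->13, []
enqueue(45) -> [45]
dequeue()->45, []
enqueue(1) -> [1]

Final queue: [1]


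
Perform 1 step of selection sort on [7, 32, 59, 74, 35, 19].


Initial: [7, 32, 59, 74, 35, 19]
Step 1: min=7 at 0
  Swap: [7, 32, 59, 74, 35, 19]

After 1 step: [7, 32, 59, 74, 35, 19]


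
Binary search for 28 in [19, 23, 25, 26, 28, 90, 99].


Step 1: lo=0, hi=6, mid=3, val=26
Step 2: lo=4, hi=6, mid=5, val=90
Step 3: lo=4, hi=4, mid=4, val=28

Found at index 4


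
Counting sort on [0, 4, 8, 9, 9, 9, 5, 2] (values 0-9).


Input: [0, 4, 8, 9, 9, 9, 5, 2]
Counts: [1, 0, 1, 0, 1, 1, 0, 0, 1, 3]

Sorted: [0, 2, 4, 5, 8, 9, 9, 9]


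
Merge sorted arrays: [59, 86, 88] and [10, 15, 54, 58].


Take 10 from B
Take 15 from B
Take 54 from B
Take 58 from B

Merged: [10, 15, 54, 58, 59, 86, 88]


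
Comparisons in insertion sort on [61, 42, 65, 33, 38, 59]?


Algorithm: insertion sort
Input: [61, 42, 65, 33, 38, 59]
Sorted: [33, 38, 42, 59, 61, 65]

12


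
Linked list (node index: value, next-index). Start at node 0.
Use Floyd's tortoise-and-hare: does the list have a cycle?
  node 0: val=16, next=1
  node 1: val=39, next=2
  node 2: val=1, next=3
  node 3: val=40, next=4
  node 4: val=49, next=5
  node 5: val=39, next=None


Floyd's tortoise (slow, +1) and hare (fast, +2):
  init: slow=0, fast=0
  step 1: slow=1, fast=2
  step 2: slow=2, fast=4
  step 3: fast 4->5->None, no cycle

Cycle: no


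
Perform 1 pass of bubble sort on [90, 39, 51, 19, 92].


Initial: [90, 39, 51, 19, 92]
Pass 1: [39, 51, 19, 90, 92] (3 swaps)

After 1 pass: [39, 51, 19, 90, 92]


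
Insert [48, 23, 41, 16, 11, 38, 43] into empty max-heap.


Insert 48: [48]
Insert 23: [48, 23]
Insert 41: [48, 23, 41]
Insert 16: [48, 23, 41, 16]
Insert 11: [48, 23, 41, 16, 11]
Insert 38: [48, 23, 41, 16, 11, 38]
Insert 43: [48, 23, 43, 16, 11, 38, 41]

Final heap: [48, 23, 43, 16, 11, 38, 41]


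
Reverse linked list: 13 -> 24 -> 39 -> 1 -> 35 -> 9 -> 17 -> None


Step 1: curr=13, set curr.next=prev(None) | reversed so far: 13
Step 2: curr=24, set curr.next=prev(13) | reversed so far: 24 -> 13
Step 3: curr=39, set curr.next=prev(24) | reversed so far: 39 -> 24 -> 13
Step 4: curr=1, set curr.next=prev(39) | reversed so far: 1 -> 39 -> 24 -> 13
Step 5: curr=35, set curr.next=prev(1) | reversed so far: 35 -> 1 -> 39 -> 24 -> 13
Step 6: curr=9, set curr.next=prev(35) | reversed so far: 9 -> 35 -> 1 -> 39 -> 24 -> 13
Step 7: curr=17, set curr.next=prev(9) | reversed so far: 17 -> 9 -> 35 -> 1 -> 39 -> 24 -> 13

17 -> 9 -> 35 -> 1 -> 39 -> 24 -> 13 -> None


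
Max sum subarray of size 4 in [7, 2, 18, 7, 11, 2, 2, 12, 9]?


[0:4]: 34
[1:5]: 38
[2:6]: 38
[3:7]: 22
[4:8]: 27
[5:9]: 25

Max: 38 at [1:5]


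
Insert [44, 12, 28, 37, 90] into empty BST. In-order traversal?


Insert 44: root
Insert 12: L from 44
Insert 28: L from 44 -> R from 12
Insert 37: L from 44 -> R from 12 -> R from 28
Insert 90: R from 44

In-order: [12, 28, 37, 44, 90]


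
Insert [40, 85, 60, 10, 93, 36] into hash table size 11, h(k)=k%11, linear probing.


Insert 40: h=7 -> slot 7
Insert 85: h=8 -> slot 8
Insert 60: h=5 -> slot 5
Insert 10: h=10 -> slot 10
Insert 93: h=5, 1 probes -> slot 6
Insert 36: h=3 -> slot 3

Table: [None, None, None, 36, None, 60, 93, 40, 85, None, 10]


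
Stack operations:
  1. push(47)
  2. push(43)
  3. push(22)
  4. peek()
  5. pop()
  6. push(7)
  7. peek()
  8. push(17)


push(47) -> [47]
push(43) -> [47, 43]
push(22) -> [47, 43, 22]
peek()->22
pop()->22, [47, 43]
push(7) -> [47, 43, 7]
peek()->7
push(17) -> [47, 43, 7, 17]

Final stack: [47, 43, 7, 17]


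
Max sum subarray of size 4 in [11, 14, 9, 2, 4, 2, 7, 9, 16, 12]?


[0:4]: 36
[1:5]: 29
[2:6]: 17
[3:7]: 15
[4:8]: 22
[5:9]: 34
[6:10]: 44

Max: 44 at [6:10]


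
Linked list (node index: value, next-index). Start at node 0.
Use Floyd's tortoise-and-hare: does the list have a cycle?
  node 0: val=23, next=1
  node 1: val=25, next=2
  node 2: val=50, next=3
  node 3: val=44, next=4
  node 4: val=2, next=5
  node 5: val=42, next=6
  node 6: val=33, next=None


Floyd's tortoise (slow, +1) and hare (fast, +2):
  init: slow=0, fast=0
  step 1: slow=1, fast=2
  step 2: slow=2, fast=4
  step 3: slow=3, fast=6
  step 4: fast -> None, no cycle

Cycle: no


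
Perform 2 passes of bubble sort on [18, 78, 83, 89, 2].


Initial: [18, 78, 83, 89, 2]
Pass 1: [18, 78, 83, 2, 89] (1 swaps)
Pass 2: [18, 78, 2, 83, 89] (1 swaps)

After 2 passes: [18, 78, 2, 83, 89]


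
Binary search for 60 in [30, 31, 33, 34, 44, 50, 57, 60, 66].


Step 1: lo=0, hi=8, mid=4, val=44
Step 2: lo=5, hi=8, mid=6, val=57
Step 3: lo=7, hi=8, mid=7, val=60

Found at index 7


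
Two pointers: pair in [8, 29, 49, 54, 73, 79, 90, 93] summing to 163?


lo=0(8)+hi=7(93)=101
lo=1(29)+hi=7(93)=122
lo=2(49)+hi=7(93)=142
lo=3(54)+hi=7(93)=147
lo=4(73)+hi=7(93)=166
lo=4(73)+hi=6(90)=163

Yes: 73+90=163


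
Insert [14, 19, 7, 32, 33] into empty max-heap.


Insert 14: [14]
Insert 19: [19, 14]
Insert 7: [19, 14, 7]
Insert 32: [32, 19, 7, 14]
Insert 33: [33, 32, 7, 14, 19]

Final heap: [33, 32, 7, 14, 19]


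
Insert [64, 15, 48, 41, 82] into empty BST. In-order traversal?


Insert 64: root
Insert 15: L from 64
Insert 48: L from 64 -> R from 15
Insert 41: L from 64 -> R from 15 -> L from 48
Insert 82: R from 64

In-order: [15, 41, 48, 64, 82]


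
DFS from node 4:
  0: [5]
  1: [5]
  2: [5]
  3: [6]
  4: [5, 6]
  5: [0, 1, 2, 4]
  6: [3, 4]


Visit 4, push [6, 5]
Visit 5, push [2, 1, 0]
Visit 0, push []
Visit 1, push []
Visit 2, push []
Visit 6, push [3]
Visit 3, push []

DFS order: [4, 5, 0, 1, 2, 6, 3]


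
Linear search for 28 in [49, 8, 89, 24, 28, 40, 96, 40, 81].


i=0: 49!=28
i=1: 8!=28
i=2: 89!=28
i=3: 24!=28
i=4: 28==28 found!

Found at 4, 5 comps


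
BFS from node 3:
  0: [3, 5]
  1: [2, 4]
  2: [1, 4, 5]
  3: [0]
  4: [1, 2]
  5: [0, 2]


Visit 3, enqueue [0]
Visit 0, enqueue [5]
Visit 5, enqueue [2]
Visit 2, enqueue [1, 4]
Visit 1, enqueue []
Visit 4, enqueue []

BFS order: [3, 0, 5, 2, 1, 4]


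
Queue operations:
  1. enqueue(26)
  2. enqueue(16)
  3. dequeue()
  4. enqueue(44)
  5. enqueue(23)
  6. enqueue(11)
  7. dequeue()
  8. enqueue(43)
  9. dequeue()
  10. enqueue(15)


enqueue(26) -> [26]
enqueue(16) -> [26, 16]
dequeue()->26, [16]
enqueue(44) -> [16, 44]
enqueue(23) -> [16, 44, 23]
enqueue(11) -> [16, 44, 23, 11]
dequeue()->16, [44, 23, 11]
enqueue(43) -> [44, 23, 11, 43]
dequeue()->44, [23, 11, 43]
enqueue(15) -> [23, 11, 43, 15]

Final queue: [23, 11, 43, 15]


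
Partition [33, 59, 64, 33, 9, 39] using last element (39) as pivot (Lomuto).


Pivot: 39
  33 <= 39: advance i (no swap)
  33 <= 39: swap -> [33, 33, 64, 59, 9, 39]
  9 <= 39: swap -> [33, 33, 9, 59, 64, 39]
Place pivot at 3: [33, 33, 9, 39, 64, 59]

Partitioned: [33, 33, 9, 39, 64, 59]


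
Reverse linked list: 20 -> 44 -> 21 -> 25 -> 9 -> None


Step 1: curr=20, set curr.next=prev(None) | reversed so far: 20
Step 2: curr=44, set curr.next=prev(20) | reversed so far: 44 -> 20
Step 3: curr=21, set curr.next=prev(44) | reversed so far: 21 -> 44 -> 20
Step 4: curr=25, set curr.next=prev(21) | reversed so far: 25 -> 21 -> 44 -> 20
Step 5: curr=9, set curr.next=prev(25) | reversed so far: 9 -> 25 -> 21 -> 44 -> 20

9 -> 25 -> 21 -> 44 -> 20 -> None


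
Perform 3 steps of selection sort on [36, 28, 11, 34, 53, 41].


Initial: [36, 28, 11, 34, 53, 41]
Step 1: min=11 at 2
  Swap: [11, 28, 36, 34, 53, 41]
Step 2: min=28 at 1
  Swap: [11, 28, 36, 34, 53, 41]
Step 3: min=34 at 3
  Swap: [11, 28, 34, 36, 53, 41]

After 3 steps: [11, 28, 34, 36, 53, 41]


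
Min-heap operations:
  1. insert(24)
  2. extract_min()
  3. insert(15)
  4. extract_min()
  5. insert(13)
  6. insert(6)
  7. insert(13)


insert(24) -> [24]
extract_min()->24, []
insert(15) -> [15]
extract_min()->15, []
insert(13) -> [13]
insert(6) -> [6, 13]
insert(13) -> [6, 13, 13]

Final heap: [6, 13, 13]


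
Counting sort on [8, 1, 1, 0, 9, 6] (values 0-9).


Input: [8, 1, 1, 0, 9, 6]
Counts: [1, 2, 0, 0, 0, 0, 1, 0, 1, 1]

Sorted: [0, 1, 1, 6, 8, 9]


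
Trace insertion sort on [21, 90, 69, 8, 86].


Initial: [21, 90, 69, 8, 86]
Insert 90: [21, 90, 69, 8, 86]
Insert 69: [21, 69, 90, 8, 86]
Insert 8: [8, 21, 69, 90, 86]
Insert 86: [8, 21, 69, 86, 90]

Sorted: [8, 21, 69, 86, 90]


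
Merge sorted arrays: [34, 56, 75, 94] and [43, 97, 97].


Take 34 from A
Take 43 from B
Take 56 from A
Take 75 from A
Take 94 from A

Merged: [34, 43, 56, 75, 94, 97, 97]


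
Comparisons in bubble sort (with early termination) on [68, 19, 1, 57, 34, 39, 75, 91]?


Algorithm: bubble sort (with early termination)
Input: [68, 19, 1, 57, 34, 39, 75, 91]
Sorted: [1, 19, 34, 39, 57, 68, 75, 91]

18


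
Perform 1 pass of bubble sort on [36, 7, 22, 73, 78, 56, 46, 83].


Initial: [36, 7, 22, 73, 78, 56, 46, 83]
Pass 1: [7, 22, 36, 73, 56, 46, 78, 83] (4 swaps)

After 1 pass: [7, 22, 36, 73, 56, 46, 78, 83]


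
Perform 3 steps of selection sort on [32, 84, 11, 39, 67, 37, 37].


Initial: [32, 84, 11, 39, 67, 37, 37]
Step 1: min=11 at 2
  Swap: [11, 84, 32, 39, 67, 37, 37]
Step 2: min=32 at 2
  Swap: [11, 32, 84, 39, 67, 37, 37]
Step 3: min=37 at 5
  Swap: [11, 32, 37, 39, 67, 84, 37]

After 3 steps: [11, 32, 37, 39, 67, 84, 37]


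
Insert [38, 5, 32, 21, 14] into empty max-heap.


Insert 38: [38]
Insert 5: [38, 5]
Insert 32: [38, 5, 32]
Insert 21: [38, 21, 32, 5]
Insert 14: [38, 21, 32, 5, 14]

Final heap: [38, 21, 32, 5, 14]


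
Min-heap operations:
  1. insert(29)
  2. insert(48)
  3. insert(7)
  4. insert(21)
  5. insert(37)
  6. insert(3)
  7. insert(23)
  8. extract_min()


insert(29) -> [29]
insert(48) -> [29, 48]
insert(7) -> [7, 48, 29]
insert(21) -> [7, 21, 29, 48]
insert(37) -> [7, 21, 29, 48, 37]
insert(3) -> [3, 21, 7, 48, 37, 29]
insert(23) -> [3, 21, 7, 48, 37, 29, 23]
extract_min()->3, [7, 21, 23, 48, 37, 29]

Final heap: [7, 21, 23, 48, 37, 29]


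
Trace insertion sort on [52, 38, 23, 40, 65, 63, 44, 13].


Initial: [52, 38, 23, 40, 65, 63, 44, 13]
Insert 38: [38, 52, 23, 40, 65, 63, 44, 13]
Insert 23: [23, 38, 52, 40, 65, 63, 44, 13]
Insert 40: [23, 38, 40, 52, 65, 63, 44, 13]
Insert 65: [23, 38, 40, 52, 65, 63, 44, 13]
Insert 63: [23, 38, 40, 52, 63, 65, 44, 13]
Insert 44: [23, 38, 40, 44, 52, 63, 65, 13]
Insert 13: [13, 23, 38, 40, 44, 52, 63, 65]

Sorted: [13, 23, 38, 40, 44, 52, 63, 65]


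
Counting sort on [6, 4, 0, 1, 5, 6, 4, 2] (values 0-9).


Input: [6, 4, 0, 1, 5, 6, 4, 2]
Counts: [1, 1, 1, 0, 2, 1, 2, 0, 0, 0]

Sorted: [0, 1, 2, 4, 4, 5, 6, 6]


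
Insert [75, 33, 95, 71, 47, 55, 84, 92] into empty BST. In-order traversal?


Insert 75: root
Insert 33: L from 75
Insert 95: R from 75
Insert 71: L from 75 -> R from 33
Insert 47: L from 75 -> R from 33 -> L from 71
Insert 55: L from 75 -> R from 33 -> L from 71 -> R from 47
Insert 84: R from 75 -> L from 95
Insert 92: R from 75 -> L from 95 -> R from 84

In-order: [33, 47, 55, 71, 75, 84, 92, 95]


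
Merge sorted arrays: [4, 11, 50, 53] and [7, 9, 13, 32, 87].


Take 4 from A
Take 7 from B
Take 9 from B
Take 11 from A
Take 13 from B
Take 32 from B
Take 50 from A
Take 53 from A

Merged: [4, 7, 9, 11, 13, 32, 50, 53, 87]


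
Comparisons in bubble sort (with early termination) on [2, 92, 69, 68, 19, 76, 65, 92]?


Algorithm: bubble sort (with early termination)
Input: [2, 92, 69, 68, 19, 76, 65, 92]
Sorted: [2, 19, 65, 68, 69, 76, 92, 92]

25
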